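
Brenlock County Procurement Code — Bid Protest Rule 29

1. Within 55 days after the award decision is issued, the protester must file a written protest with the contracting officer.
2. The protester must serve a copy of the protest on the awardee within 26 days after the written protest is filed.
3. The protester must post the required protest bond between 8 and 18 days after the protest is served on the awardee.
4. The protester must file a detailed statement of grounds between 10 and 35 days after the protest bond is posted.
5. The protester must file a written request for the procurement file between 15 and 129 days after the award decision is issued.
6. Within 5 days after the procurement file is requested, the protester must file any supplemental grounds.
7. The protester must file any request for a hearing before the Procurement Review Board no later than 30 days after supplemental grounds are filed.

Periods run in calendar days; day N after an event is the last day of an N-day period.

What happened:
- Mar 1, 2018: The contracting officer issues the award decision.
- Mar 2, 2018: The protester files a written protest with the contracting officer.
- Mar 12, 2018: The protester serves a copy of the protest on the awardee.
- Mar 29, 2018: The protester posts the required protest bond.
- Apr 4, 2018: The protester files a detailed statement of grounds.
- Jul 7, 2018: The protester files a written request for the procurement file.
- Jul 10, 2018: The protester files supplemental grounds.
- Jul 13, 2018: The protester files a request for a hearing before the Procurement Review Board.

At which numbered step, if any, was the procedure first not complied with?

Step 4

(1) due by Mar 1, 2018 + 55 days = Apr 25, 2018; completed Mar 2, 2018, before the deadline.
(2) due by Mar 2, 2018 + 26 days = Mar 28, 2018; done Mar 12, 2018 — timely.
(3) the permitted window runs from Mar 12, 2018 + 8 = Mar 20, 2018 to Mar 12, 2018 + 18 = Mar 30, 2018; done Mar 29, 2018 — within the window.
(4) the permitted window runs from Mar 29, 2018 + 10 = Apr 8, 2018 to Mar 29, 2018 + 35 = May 3, 2018; Apr 4, 2018 is 4 days too early.
The analysis stops there.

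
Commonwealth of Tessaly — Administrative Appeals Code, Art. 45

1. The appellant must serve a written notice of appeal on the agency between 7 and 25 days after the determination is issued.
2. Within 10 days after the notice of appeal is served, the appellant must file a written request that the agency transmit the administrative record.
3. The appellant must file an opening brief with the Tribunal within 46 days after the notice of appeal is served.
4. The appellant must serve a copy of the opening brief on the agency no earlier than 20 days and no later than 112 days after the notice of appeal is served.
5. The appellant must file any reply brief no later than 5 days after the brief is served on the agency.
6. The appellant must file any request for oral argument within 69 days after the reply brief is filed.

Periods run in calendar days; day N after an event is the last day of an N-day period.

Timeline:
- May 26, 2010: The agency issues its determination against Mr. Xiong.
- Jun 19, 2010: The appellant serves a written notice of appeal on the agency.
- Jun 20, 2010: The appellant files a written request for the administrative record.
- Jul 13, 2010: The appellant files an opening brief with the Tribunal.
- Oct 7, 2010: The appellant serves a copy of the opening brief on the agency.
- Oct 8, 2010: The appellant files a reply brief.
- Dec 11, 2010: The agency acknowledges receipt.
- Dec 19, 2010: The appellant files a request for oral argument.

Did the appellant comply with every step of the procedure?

No

Step 1: the window is 7–25 days after May 26, 2010 (when the determination is issued), so Jun 2, 2010 through Jun 20, 2010; done Jun 19, 2010 — within the window.
Step 2: 10 days after Jun 19, 2010 (when the notice of appeal is served) is Jun 29, 2010; done Jun 20, 2010 — timely.
Step 3: 46 days after Jun 19, 2010 (when the notice of appeal is served) is Aug 4, 2010; Jul 13, 2010 is within that limit.
Step 4: the window is 20–112 days after Jun 19, 2010 (when the notice of appeal is served), so Jul 9, 2010 through Oct 9, 2010; done Oct 7, 2010, which is between those dates.
Step 5: 5 days after Oct 7, 2010 (when the brief is served on the agency) is Oct 12, 2010; completed Oct 8, 2010, before the deadline.
Step 6: 69 days after Oct 8, 2010 (when the reply brief is filed) is Dec 16, 2010; Dec 19, 2010 misses that deadline by 3 days.
No need to go further; step 6 was not satisfied.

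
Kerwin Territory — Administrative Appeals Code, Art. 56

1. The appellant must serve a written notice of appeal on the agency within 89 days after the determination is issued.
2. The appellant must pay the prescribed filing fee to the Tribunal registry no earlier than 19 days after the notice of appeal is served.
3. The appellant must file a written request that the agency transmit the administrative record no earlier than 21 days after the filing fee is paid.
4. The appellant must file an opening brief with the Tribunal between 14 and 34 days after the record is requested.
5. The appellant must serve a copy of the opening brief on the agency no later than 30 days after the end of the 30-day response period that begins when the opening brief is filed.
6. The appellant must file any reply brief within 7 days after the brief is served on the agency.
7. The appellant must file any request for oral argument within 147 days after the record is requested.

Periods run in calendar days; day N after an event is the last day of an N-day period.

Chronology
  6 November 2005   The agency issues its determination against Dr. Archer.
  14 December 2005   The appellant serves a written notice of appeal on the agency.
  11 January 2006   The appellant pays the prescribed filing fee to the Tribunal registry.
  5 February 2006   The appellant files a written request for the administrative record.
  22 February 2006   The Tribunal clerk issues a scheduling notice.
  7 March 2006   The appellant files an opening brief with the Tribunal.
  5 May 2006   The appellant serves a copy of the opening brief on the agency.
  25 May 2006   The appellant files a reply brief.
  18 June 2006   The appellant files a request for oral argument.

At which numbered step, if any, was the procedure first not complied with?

Step 6

Step 1 — counting 89 days from 6 November 2005 (when the determination is issued) gives a deadline of 3 February 2006; completed 14 December 2005, before the deadline.
Step 2 — must wait 19 days from 14 December 2005 (when the notice of appeal is served), so not before 2 January 2006; done 11 January 2006 — permitted.
Step 3 — must wait 21 days from 11 January 2006 (when the filing fee is paid), so not before 1 February 2006; done 5 February 2006 — permitted.
Step 4 — 14 and 34 days from 5 February 2006 (when the record is requested) are 19 February 2006 and 11 March 2006 respectively; done 7 March 2006, which is between those dates.
Step 5 — counting 30 days from 6 April 2006 (end of the 30-day response period, which began when the opening brief is filed on 7 March 2006) gives a deadline of 6 May 2006; done 5 May 2006 — timely.
Step 6 — counting 7 days from 5 May 2006 (when the brief is served on the agency) gives a deadline of 12 May 2006; done 25 May 2006 — 13 days late.
The procedure was therefore not followed at step 6.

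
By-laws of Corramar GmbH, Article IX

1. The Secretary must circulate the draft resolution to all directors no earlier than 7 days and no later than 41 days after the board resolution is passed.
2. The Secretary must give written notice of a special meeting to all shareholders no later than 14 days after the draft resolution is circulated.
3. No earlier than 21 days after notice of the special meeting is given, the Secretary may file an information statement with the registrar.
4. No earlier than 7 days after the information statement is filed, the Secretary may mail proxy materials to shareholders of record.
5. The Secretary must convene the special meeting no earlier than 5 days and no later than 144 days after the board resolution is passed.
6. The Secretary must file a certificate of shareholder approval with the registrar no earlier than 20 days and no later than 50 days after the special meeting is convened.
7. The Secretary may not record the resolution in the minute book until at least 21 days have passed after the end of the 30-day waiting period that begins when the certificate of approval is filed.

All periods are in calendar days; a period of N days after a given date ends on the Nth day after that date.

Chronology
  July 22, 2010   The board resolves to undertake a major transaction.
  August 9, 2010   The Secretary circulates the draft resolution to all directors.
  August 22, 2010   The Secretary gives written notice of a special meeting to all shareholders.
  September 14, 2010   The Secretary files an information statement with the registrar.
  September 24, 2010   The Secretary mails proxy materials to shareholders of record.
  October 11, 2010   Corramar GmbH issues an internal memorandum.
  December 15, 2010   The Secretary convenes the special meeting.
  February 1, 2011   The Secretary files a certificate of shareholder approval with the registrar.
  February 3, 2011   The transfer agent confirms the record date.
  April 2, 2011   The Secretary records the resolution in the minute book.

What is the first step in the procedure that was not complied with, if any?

Step 1: the window is 7–41 days after July 22, 2010 (when the board resolution is passed), so July 29, 2010 through September 1, 2010; August 9, 2010 falls inside that range.
Step 2: 14 days after August 9, 2010 (when the draft resolution is circulated) is August 23, 2010; done August 22, 2010 — timely.
Step 3: the earliest permitted date is 21 days after August 22, 2010 (when notice of the special meeting is given), i.e. September 12, 2010; September 14, 2010 is on or after that date.
Step 4: the earliest permitted date is 7 days after September 14, 2010 (when the information statement is filed), i.e. September 21, 2010; September 24, 2010 is on or after that date.
Step 5: the window is 5–144 days after July 22, 2010 (when the board resolution is passed), so July 27, 2010 through December 13, 2010; December 15, 2010 is 2 days past the end of the window.
Later steps need not be reached.

Step 5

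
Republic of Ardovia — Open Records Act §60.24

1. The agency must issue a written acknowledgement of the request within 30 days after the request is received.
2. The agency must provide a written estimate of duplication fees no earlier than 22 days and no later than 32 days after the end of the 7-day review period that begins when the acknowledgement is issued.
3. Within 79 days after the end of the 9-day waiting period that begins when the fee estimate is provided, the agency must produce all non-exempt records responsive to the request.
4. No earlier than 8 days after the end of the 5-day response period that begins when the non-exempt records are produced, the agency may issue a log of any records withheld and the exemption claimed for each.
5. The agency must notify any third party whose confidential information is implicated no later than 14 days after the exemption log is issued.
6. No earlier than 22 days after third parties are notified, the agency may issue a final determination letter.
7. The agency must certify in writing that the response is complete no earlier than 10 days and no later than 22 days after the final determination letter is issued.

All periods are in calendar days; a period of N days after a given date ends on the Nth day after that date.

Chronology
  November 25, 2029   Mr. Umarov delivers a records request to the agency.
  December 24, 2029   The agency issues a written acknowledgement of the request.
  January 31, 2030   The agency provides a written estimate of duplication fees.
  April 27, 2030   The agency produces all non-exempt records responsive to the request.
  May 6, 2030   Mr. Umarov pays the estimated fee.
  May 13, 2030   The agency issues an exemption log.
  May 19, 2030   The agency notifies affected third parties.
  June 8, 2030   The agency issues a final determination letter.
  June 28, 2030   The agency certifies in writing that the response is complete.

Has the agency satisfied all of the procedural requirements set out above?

No

Step 1: 30 days after November 25, 2029 (when the request is received) is December 25, 2029; completed December 24, 2029, before the deadline.
Step 2: the window is 22–32 days after December 31, 2029 (end of the 7-day review period, which began when the acknowledgement is issued on December 24, 2029), so January 22, 2030 through February 1, 2030; January 31, 2030 falls inside that range.
Step 3: 79 days after February 9, 2030 (end of the 9-day waiting period, which began when the fee estimate is provided on January 31, 2030) is April 29, 2030; April 27, 2030 is within that limit.
Step 4: the earliest permitted date is 8 days after May 2, 2030 (end of the 5-day response period, which began when the non-exempt records are produced on April 27, 2030), i.e. May 10, 2030; done May 13, 2030, after the minimum wait.
Step 5: 14 days after May 13, 2030 (when the exemption log is issued) is May 27, 2030; done May 19, 2030 — timely.
Step 6: the earliest permitted date is 22 days after May 19, 2030 (when third parties are notified), i.e. June 10, 2030; June 8, 2030 is 2 days before the earliest permitted date.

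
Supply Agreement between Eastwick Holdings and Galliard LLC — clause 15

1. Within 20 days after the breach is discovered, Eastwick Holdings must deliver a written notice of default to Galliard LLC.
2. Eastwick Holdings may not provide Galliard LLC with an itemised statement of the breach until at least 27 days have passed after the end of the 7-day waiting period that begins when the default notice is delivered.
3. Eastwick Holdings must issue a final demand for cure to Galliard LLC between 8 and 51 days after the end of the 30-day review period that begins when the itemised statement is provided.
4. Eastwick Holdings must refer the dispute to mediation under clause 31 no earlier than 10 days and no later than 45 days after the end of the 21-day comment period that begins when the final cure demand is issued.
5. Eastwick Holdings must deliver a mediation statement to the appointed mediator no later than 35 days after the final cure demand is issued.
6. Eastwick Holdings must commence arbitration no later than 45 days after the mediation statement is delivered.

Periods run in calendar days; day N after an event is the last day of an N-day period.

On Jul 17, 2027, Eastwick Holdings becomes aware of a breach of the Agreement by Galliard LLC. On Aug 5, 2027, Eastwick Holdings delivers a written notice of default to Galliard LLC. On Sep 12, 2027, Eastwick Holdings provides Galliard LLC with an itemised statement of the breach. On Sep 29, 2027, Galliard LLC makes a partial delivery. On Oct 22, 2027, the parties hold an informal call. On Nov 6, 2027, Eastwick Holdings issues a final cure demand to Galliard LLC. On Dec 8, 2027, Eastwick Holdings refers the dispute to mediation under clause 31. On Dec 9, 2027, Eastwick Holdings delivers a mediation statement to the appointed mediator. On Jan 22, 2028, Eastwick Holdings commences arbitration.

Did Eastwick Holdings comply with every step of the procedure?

Step 1 — counting 20 days from Jul 17, 2027 (when the breach is discovered) gives a deadline of Aug 6, 2027; Aug 5, 2027 is within that limit.
Step 2 — must wait 27 days from Aug 12, 2027 (end of the 7-day waiting period, which began when the default notice is delivered on Aug 5, 2027), so not before Sep 8, 2027; done Sep 12, 2027, after the minimum wait.
Step 3 — 8 and 51 days from Oct 12, 2027 (end of the 30-day review period, which began when the itemised statement is provided on Sep 12, 2027) are Oct 20, 2027 and Dec 2, 2027 respectively; done Nov 6, 2027, which is between those dates.
Step 4 — 10 and 45 days from Nov 27, 2027 (end of the 21-day comment period, which began when the final cure demand is issued on Nov 6, 2027) are Dec 7, 2027 and Jan 11, 2028 respectively; done Dec 8, 2027, which is between those dates.
Step 5 — counting 35 days from Nov 6, 2027 (when the final cure demand is issued) gives a deadline of Dec 11, 2027; completed Dec 9, 2027, before the deadline.
Step 6 — counting 45 days from Dec 9, 2027 (when the mediation statement is delivered) gives a deadline of Jan 23, 2028; completed Jan 22, 2028, before the deadline.

Yes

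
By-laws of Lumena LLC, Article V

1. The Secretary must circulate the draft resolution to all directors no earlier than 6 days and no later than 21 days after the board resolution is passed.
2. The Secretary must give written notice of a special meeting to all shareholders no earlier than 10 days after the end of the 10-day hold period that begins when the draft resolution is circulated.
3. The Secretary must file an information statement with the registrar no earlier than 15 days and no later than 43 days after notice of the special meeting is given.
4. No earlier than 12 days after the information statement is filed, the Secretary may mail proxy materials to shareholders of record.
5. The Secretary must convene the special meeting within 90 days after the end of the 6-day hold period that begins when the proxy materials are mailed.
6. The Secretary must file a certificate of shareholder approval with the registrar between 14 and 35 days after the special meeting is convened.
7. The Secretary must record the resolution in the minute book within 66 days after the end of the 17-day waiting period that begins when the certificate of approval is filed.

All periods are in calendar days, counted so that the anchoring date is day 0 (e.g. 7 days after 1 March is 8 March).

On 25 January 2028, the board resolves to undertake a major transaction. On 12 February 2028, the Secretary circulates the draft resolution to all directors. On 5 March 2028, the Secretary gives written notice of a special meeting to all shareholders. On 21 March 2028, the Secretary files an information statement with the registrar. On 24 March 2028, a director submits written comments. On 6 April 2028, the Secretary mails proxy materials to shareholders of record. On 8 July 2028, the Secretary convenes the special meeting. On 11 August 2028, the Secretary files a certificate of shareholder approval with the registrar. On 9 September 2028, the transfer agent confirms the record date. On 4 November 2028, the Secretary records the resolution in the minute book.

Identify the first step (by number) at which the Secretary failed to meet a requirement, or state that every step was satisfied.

Step 7

Step 1: the window is 6–21 days after 25 January 2028 (when the board resolution is passed), so 31 January 2028 through 15 February 2028; 12 February 2028 falls inside that range.
Step 2: the earliest permitted date is 10 days after 22 February 2028 (end of the 10-day hold period, which began when the draft resolution is circulated on 12 February 2028), i.e. 3 March 2028; done 5 March 2028, after the minimum wait.
Step 3: the window is 15–43 days after 5 March 2028 (when notice of the special meeting is given), so 20 March 2028 through 17 April 2028; 21 March 2028 falls inside that range.
Step 4: the earliest permitted date is 12 days after 21 March 2028 (when the information statement is filed), i.e. 2 April 2028; 6 April 2028 is on or after that date.
Step 5: 90 days after 12 April 2028 (end of the 6-day hold period, which began when the proxy materials are mailed on 6 April 2028) is 11 July 2028; completed 8 July 2028, before the deadline.
Step 6: the window is 14–35 days after 8 July 2028 (when the special meeting is convened), so 22 July 2028 through 12 August 2028; done 11 August 2028, which is between those dates.
Step 7: 66 days after 28 August 2028 (end of the 17-day waiting period, which began when the certificate of approval is filed on 11 August 2028) is 2 November 2028; not done until 4 November 2028, 2 days after the deadline.
Later steps need not be reached.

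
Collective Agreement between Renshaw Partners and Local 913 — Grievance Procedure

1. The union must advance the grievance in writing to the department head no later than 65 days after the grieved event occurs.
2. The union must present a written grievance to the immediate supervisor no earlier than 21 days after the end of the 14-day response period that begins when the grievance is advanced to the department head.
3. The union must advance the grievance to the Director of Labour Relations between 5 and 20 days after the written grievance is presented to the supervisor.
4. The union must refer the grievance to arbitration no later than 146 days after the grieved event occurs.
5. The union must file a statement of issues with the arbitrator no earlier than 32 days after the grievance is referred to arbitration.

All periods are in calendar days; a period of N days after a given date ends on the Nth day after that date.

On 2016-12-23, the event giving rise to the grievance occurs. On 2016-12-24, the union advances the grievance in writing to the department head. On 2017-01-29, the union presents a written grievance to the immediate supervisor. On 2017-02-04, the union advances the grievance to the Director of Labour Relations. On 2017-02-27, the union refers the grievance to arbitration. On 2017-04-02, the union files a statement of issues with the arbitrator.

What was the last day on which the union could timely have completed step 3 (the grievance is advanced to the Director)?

Step 3 runs from 2017-01-29, when the written grievance is presented to the supervisor. The window is 5–20 days after 2017-01-29; it closes on 2017-02-18.

2017-02-18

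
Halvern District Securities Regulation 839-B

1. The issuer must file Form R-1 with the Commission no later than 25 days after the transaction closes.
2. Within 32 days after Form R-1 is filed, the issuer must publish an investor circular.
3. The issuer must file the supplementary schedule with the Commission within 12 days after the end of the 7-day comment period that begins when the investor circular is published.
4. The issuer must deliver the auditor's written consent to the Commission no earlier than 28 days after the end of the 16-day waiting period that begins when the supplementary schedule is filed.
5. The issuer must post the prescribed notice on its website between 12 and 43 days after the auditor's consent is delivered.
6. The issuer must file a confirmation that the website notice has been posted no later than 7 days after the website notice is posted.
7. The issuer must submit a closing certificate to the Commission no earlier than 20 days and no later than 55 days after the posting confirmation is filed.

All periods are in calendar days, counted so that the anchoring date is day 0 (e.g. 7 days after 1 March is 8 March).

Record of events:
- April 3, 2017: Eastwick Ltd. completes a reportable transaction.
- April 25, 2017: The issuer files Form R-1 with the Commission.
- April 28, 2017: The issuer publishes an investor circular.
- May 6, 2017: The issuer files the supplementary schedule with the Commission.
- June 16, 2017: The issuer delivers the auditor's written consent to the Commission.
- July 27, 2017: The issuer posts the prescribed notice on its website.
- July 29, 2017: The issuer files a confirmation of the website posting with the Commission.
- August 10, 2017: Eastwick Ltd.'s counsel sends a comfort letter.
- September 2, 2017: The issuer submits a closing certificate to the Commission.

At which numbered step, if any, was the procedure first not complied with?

(1) due by April 3, 2017 + 25 days = April 28, 2017; completed April 25, 2017, before the deadline.
(2) due by April 25, 2017 + 32 days = May 27, 2017; April 28, 2017 is within that limit.
(3) due by May 5, 2017 + 12 days = May 17, 2017; completed May 6, 2017, before the deadline.
(4) permitted from May 22, 2017 + 28 days = June 19, 2017 onward; acted on June 16, 2017, 3 days prematurely.
No need to go further; step 4 was not satisfied.

Step 4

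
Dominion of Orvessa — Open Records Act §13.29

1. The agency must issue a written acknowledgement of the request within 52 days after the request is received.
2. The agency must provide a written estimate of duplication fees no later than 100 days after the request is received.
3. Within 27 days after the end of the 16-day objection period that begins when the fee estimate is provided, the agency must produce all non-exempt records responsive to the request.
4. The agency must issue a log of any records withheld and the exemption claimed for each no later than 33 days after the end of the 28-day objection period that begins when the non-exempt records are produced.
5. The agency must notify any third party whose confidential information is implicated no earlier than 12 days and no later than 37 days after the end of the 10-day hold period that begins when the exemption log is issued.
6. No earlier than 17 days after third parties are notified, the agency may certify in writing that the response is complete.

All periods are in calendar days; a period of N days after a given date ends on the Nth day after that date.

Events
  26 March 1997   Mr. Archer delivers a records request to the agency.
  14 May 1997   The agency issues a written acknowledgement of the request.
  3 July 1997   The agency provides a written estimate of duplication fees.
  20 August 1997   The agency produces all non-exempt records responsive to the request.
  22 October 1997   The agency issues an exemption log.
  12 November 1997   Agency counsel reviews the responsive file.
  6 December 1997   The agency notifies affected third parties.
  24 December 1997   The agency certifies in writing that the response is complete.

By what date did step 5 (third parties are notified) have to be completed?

The exemption log is issued on 22 October 1997; the 10-day hold period therefore ends 1 November 1997, and step 5 runs from that date. The window is 12–37 days after 1 November 1997; it closes on 8 December 1997.

8 December 1997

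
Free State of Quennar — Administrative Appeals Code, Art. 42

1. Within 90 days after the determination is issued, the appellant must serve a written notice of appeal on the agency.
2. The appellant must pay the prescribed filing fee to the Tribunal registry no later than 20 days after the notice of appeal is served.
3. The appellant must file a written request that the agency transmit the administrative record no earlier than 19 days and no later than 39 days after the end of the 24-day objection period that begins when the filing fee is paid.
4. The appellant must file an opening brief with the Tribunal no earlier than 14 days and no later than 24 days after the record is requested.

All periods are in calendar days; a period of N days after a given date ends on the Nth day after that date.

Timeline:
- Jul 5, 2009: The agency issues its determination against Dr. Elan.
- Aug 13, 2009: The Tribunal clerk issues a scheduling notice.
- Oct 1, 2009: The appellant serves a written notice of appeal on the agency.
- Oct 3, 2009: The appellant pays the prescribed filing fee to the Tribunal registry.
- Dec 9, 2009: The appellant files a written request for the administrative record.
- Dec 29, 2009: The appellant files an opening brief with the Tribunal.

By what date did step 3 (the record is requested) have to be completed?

Dec 5, 2009

The filing fee is paid on Oct 3, 2009; the 24-day objection period therefore ends Oct 27, 2009, and step 3 runs from that date. The window is 19–39 days after Oct 27, 2009; it closes on Dec 5, 2009.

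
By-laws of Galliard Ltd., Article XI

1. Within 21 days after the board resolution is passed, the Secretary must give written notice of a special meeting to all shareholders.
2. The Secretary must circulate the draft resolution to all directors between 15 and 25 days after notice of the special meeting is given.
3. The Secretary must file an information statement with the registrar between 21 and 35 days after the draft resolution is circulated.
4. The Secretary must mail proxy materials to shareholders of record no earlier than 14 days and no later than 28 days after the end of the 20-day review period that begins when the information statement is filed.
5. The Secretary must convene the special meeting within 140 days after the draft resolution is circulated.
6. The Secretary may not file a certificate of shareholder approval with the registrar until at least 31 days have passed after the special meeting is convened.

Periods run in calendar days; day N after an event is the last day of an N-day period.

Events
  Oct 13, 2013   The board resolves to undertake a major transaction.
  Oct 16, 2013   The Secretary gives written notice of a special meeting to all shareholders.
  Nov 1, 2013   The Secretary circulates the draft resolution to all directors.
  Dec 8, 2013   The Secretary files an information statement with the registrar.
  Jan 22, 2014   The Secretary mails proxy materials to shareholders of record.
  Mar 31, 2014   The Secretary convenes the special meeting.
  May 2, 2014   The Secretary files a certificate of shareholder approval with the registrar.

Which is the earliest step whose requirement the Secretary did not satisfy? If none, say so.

Step 1: 21 days after Oct 13, 2013 (when the board resolution is passed) is Nov 3, 2013; Oct 16, 2013 is within that limit.
Step 2: the window is 15–25 days after Oct 16, 2013 (when notice of the special meeting is given), so Oct 31, 2013 through Nov 10, 2013; done Nov 1, 2013 — within the window.
Step 3: the window is 21–35 days after Nov 1, 2013 (when the draft resolution is circulated), so Nov 22, 2013 through Dec 6, 2013; Dec 8, 2013 is 2 days past the end of the window.
The procedure was therefore not followed at step 3.

Step 3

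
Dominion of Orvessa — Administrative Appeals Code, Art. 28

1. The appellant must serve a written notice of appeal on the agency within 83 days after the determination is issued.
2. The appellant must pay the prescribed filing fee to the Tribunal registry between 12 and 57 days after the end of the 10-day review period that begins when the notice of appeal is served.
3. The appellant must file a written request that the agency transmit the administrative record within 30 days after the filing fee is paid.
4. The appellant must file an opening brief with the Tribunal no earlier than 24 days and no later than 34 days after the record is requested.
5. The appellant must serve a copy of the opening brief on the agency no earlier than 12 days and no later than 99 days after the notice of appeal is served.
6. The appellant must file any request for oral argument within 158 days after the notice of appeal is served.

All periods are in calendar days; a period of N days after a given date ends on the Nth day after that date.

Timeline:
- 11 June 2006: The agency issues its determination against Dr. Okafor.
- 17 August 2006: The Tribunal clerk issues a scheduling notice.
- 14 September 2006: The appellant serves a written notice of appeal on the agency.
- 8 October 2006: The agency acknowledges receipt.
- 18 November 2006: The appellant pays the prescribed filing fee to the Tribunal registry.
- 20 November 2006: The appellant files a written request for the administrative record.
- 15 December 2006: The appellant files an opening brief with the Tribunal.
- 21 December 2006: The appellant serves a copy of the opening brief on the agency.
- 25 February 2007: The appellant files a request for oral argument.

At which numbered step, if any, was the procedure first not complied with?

Step 1

(1) due by 11 June 2006 + 83 days = 2 September 2006; done 14 September 2006 — 12 days late.
Later steps need not be reached.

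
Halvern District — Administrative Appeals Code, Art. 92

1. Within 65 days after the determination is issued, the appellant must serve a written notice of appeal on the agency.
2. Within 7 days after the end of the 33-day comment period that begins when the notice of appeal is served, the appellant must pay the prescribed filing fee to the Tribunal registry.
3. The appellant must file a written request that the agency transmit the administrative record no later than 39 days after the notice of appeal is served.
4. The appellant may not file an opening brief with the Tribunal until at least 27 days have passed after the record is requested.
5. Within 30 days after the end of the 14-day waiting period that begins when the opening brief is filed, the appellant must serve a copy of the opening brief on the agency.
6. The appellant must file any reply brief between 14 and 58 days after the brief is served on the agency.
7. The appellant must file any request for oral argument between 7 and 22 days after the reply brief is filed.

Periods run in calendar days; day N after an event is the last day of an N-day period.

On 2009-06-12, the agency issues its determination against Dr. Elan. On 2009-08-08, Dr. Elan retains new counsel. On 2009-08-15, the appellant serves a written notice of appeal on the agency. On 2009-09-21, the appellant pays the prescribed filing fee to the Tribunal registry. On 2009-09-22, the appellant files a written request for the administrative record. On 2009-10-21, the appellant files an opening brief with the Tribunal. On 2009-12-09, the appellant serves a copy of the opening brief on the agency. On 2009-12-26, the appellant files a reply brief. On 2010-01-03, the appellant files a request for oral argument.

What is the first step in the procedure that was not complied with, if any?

Step 5

Step 1: 65 days after 2009-06-12 (when the determination is issued) is 2009-08-16; 2009-08-15 is within that limit.
Step 2: 7 days after 2009-09-17 (end of the 33-day comment period, which began when the notice of appeal is served on 2009-08-15) is 2009-09-24; completed 2009-09-21, before the deadline.
Step 3: 39 days after 2009-08-15 (when the notice of appeal is served) is 2009-09-23; 2009-09-22 is within that limit.
Step 4: the earliest permitted date is 27 days after 2009-09-22 (when the record is requested), i.e. 2009-10-19; done 2009-10-21 — permitted.
Step 5: 30 days after 2009-11-04 (end of the 14-day waiting period, which began when the opening brief is filed on 2009-10-21) is 2009-12-04; 2009-12-09 misses that deadline by 5 days.
The procedure was therefore not followed at step 5.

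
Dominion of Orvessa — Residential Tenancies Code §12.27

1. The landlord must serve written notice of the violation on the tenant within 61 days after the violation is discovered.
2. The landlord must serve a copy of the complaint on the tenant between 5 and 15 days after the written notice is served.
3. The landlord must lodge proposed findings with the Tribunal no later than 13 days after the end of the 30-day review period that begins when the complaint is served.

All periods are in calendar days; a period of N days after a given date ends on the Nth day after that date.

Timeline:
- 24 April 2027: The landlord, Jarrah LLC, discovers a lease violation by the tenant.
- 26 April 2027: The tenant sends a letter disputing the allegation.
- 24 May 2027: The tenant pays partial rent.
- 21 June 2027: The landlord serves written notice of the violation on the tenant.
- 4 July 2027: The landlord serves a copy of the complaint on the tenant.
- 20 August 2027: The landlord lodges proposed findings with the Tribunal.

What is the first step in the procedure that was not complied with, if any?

(1) due by 24 April 2027 + 61 days = 24 June 2027; done 21 June 2027 — timely.
(2) the permitted window runs from 21 June 2027 + 5 = 26 June 2027 to 21 June 2027 + 15 = 6 July 2027; done 4 July 2027 — within the window.
(3) due by 3 August 2027 + 13 days = 16 August 2027; done 20 August 2027 — 4 days late.
No need to go further; step 3 was not satisfied.

Step 3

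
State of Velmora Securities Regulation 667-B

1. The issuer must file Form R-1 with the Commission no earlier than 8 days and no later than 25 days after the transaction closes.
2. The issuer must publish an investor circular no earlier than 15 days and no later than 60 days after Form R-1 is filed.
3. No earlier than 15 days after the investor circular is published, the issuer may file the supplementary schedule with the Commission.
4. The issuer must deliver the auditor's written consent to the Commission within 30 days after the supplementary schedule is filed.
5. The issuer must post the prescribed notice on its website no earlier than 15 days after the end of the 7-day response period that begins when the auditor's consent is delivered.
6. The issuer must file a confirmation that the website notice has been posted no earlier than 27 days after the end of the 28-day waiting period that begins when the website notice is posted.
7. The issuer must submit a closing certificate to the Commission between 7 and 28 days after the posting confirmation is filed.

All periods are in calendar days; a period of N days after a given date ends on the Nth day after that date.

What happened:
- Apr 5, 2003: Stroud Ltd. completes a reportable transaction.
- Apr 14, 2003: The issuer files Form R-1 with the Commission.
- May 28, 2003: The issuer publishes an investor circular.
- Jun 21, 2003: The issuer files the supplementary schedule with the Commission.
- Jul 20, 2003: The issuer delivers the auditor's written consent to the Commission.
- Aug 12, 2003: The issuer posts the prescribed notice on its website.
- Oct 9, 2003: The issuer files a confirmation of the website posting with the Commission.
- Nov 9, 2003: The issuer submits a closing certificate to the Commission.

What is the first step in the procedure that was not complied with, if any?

Step 7

Step 1 — 8 and 25 days from Apr 5, 2003 (when the transaction closes) are Apr 13, 2003 and Apr 30, 2003 respectively; done Apr 14, 2003 — within the window.
Step 2 — 15 and 60 days from Apr 14, 2003 (when Form R-1 is filed) are Apr 29, 2003 and Jun 13, 2003 respectively; done May 28, 2003 — within the window.
Step 3 — must wait 15 days from May 28, 2003 (when the investor circular is published), so not before Jun 12, 2003; done Jun 21, 2003, after the minimum wait.
Step 4 — counting 30 days from Jun 21, 2003 (when the supplementary schedule is filed) gives a deadline of Jul 21, 2003; Jul 20, 2003 is within that limit.
Step 5 — must wait 15 days from Jul 27, 2003 (end of the 7-day response period, which began when the auditor's consent is delivered on Jul 20, 2003), so not before Aug 11, 2003; done Aug 12, 2003, after the minimum wait.
Step 6 — must wait 27 days from Sep 9, 2003 (end of the 28-day waiting period, which began when the website notice is posted on Aug 12, 2003), so not before Oct 6, 2003; done Oct 9, 2003 — permitted.
Step 7 — 7 and 28 days from Oct 9, 2003 (when the posting confirmation is filed) are Oct 16, 2003 and Nov 6, 2003 respectively; Nov 9, 2003 is 3 days past the end of the window.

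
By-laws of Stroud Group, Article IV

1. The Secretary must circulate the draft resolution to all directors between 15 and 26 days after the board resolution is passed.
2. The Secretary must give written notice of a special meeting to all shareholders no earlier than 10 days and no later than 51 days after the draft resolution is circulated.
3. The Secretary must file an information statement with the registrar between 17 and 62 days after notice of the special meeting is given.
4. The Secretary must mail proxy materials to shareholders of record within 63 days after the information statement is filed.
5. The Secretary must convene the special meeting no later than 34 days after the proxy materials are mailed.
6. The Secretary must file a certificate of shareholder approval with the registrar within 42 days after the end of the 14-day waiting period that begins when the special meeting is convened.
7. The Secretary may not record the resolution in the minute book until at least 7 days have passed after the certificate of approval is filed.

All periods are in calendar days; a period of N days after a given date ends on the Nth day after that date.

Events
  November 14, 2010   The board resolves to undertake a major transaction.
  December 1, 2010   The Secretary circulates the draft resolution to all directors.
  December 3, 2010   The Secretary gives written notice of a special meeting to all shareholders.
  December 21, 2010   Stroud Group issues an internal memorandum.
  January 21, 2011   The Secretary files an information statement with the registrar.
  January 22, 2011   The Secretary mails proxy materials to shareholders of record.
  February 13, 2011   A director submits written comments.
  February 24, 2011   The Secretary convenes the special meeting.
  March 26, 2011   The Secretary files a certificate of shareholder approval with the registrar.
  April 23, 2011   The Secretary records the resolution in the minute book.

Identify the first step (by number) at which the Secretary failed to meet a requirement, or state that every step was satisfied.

Step 2

Step 1: the window is 15–26 days after November 14, 2010 (when the board resolution is passed), so November 29, 2010 through December 10, 2010; December 1, 2010 falls inside that range.
Step 2: the window is 10–51 days after December 1, 2010 (when the draft resolution is circulated), so December 11, 2010 through January 21, 2011; done December 3, 2010 — 8 days before the window opened.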